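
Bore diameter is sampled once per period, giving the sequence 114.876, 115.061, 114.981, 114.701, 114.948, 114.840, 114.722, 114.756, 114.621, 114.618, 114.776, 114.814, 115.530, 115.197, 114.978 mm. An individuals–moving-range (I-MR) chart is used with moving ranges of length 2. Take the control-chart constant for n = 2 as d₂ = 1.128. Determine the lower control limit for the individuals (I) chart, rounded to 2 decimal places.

X̄ = (114.876 + 115.061 + 114.981 + 114.701 + 114.948 + 114.840 + 114.722 + 114.756 + 114.621 + 114.618 + 114.776 + 114.814 + 115.530 + 115.197 + 114.978) / 15 = 114.8946
Moving ranges: 0.185, 0.080, 0.280, 0.247, 0.108, 0.118, 0.034, 0.135, 0.003, 0.158, 0.038, 0.716, 0.333, 0.219; M̄R̄ = 2.6540 / 14 = 0.1896
LCL = X̄ − 3·M̄R̄/d₂ = 114.8946 − 3 × 0.1896 / 1.128 = 114.3904

114.39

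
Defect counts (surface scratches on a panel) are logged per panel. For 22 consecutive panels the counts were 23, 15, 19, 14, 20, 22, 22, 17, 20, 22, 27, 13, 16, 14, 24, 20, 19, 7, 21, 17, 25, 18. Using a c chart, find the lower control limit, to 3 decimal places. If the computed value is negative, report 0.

c̄ = (23 + 15 + 19 + 14 + 20 + 22 + 22 + 17 + 20 + 22 + 27 + 13 + 16 + 14 + 24 + 20 + 19 + 7 + 21 + 17 + 25 + 18) / 22 = 415 / 22 = 18.8636
LCL = c̄ − 3√c̄ = 18.8636 − 3 × 4.3432 = 5.8339

5.834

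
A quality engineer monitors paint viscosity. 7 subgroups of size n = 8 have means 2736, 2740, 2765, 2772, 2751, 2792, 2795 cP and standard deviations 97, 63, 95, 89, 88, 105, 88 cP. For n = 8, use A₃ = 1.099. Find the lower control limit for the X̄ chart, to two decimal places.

2666.30

X̄̄ = (2736 + 2740 + 2765 + 2772 + 2751 + 2792 + 2795) / 7 = 2764.4286
s̄ = (97 + 63 + 95 + 89 + 88 + 105 + 88) / 7 = 89.2857
LCL = X̄̄ − A₃·s̄ = 2764.4286 − 1.099 × 89.2857 = 2666.3036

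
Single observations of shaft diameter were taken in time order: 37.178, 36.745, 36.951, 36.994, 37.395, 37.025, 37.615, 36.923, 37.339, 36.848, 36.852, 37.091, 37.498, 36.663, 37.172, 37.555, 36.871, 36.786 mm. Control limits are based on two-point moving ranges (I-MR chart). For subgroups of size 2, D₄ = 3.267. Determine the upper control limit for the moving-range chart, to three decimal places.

1.304

Moving ranges: 0.433, 0.206, 0.043, 0.401, 0.370, 0.590, 0.692, 0.416, 0.491, 0.004, 0.239, 0.407, 0.835, 0.509, 0.383, 0.684, 0.085; M̄R̄ = 6.7880 / 17 = 0.3993
UCL_MR = D₄·M̄R̄ = 3.267 × 0.3993 = 1.3045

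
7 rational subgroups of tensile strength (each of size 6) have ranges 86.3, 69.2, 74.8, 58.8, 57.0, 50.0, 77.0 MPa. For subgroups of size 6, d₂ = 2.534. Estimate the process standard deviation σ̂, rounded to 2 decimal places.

R̄ = (86.3 + 69.2 + 74.8 + 58.8 + 57.0 + 50.0 + 77.0) / 7 = 67.5857
σ̂ = R̄ / d₂ = 67.5857 / 2.534 = 26.6716

26.67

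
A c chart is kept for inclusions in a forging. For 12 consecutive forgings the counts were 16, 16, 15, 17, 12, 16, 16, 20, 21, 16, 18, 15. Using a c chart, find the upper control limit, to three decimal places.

c̄ = (16 + 16 + 15 + 17 + 12 + 16 + 16 + 20 + 21 + 16 + 18 + 15) / 12 = 198 / 12 = 16.5000
UCL = c̄ + 3√c̄ = 16.5000 + 3 × √16.5000 = 16.5000 + 3 × 4.0620 = 28.6861

28.686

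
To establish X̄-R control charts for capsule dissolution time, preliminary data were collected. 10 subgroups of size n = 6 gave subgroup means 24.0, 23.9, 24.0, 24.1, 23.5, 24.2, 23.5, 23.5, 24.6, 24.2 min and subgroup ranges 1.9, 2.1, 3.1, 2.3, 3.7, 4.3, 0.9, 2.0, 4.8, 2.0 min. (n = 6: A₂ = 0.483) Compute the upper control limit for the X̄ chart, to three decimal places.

25.259

X̄̄ = (24.0 + 23.9 + 24.0 + 24.1 + 23.5 + 24.2 + 23.5 + 23.5 + 24.6 + 24.2) / 10 = 239.5000 / 10 = 23.9500
R̄ = (1.9 + 2.1 + 3.1 + 2.3 + 3.7 + 4.3 + 0.9 + 2.0 + 4.8 + 2.0) / 10 = 27.1000 / 10 = 2.7100
UCL = X̄̄ + A₂·R̄ = 23.9500 + 0.483 × 2.7100 = 25.2589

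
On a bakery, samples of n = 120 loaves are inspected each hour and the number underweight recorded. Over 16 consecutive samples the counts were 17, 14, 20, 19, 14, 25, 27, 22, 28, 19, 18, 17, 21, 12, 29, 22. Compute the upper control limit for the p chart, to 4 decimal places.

0.2713

p̄ = Σdᵢ / (k·n) = 324 / (16 × 120) = 0.16875
UCL = p̄ + 3·√(p̄(1−p̄)/n) = 0.16875 + 3 × √(0.16875×0.83125/120) = 0.16875 + 3 × 0.03419 = 0.27132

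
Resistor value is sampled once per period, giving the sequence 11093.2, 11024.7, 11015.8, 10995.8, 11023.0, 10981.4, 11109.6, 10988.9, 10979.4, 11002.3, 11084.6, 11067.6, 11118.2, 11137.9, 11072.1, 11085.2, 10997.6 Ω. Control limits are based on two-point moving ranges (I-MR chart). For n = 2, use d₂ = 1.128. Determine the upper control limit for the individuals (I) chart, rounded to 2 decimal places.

X̄ = (11093.2 + 11024.7 + 11015.8 + 10995.8 + 11023.0 + 10981.4 + 11109.6 + 10988.9 + 10979.4 + 11002.3 + 11084.6 + 11067.6 + 11118.2 + 11137.9 + 11072.1 + 11085.2 + 10997.6) / 17 = 11045.7235
Moving ranges: 68.5, 8.9, 20.0, 27.2, 41.6, 128.2, 120.7, 9.5, 22.9, 82.3, 17.0, 50.6, 19.7, 65.8, 13.1, 87.6; M̄R̄ = 783.6000 / 16 = 48.9750
UCL = X̄ + 3·M̄R̄/d₂ = 11045.7235 + 3 × 48.9750 / 1.128 = 11175.9762

11175.98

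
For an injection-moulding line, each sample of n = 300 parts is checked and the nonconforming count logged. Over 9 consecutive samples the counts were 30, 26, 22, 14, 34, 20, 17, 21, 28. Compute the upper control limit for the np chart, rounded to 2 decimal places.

p̄ = Σdᵢ / (k·n) = 212 / (9 × 300) = 0.07852
UCL = np̄ + 3·√(np̄(1−p̄)) = 23.5556 + 3 × √(23.5556×0.92148) = 23.5556 + 3 × 4.6590 = 37.5325

37.53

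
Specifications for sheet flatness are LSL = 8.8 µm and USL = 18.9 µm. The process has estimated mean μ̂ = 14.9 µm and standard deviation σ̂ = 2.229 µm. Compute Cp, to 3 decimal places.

0.755

Cp = (USL − LSL) / (6σ̂) = (18.9 − 8.8) / (6 × 2.229) = 10.1000 / 13.3740 = 0.7552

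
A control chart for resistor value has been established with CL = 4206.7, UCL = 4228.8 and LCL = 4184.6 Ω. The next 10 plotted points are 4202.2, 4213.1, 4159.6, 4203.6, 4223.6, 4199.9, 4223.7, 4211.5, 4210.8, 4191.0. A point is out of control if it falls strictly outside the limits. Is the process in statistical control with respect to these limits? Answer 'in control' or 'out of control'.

out of control

Compare each point to [4184.6, 4228.8]: sample 3 = 4159.6 < LCL.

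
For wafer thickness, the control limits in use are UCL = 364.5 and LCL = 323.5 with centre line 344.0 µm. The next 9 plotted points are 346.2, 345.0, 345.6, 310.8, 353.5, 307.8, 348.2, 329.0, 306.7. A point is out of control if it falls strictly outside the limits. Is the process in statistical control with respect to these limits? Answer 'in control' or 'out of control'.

out of control

Compare each point to [323.5, 364.5]: sample 4 = 310.8 < LCL; sample 6 = 307.8 < LCL; sample 9 = 306.7 < LCL.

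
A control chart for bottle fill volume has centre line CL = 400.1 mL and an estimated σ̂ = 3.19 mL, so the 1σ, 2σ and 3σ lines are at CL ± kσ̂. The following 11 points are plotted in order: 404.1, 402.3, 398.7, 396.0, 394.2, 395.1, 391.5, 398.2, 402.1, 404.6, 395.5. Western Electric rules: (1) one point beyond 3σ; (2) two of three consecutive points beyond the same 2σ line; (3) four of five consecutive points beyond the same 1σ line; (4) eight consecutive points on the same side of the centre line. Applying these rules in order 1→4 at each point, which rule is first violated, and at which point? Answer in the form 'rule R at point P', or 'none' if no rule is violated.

Zone of each point (C = within 1σ̂, B = 1σ̂–2σ̂, A = 2σ̂–3σ̂, * = beyond 3σ̂; sign = side of CL): 1:+B, 2:+C, 3:-C, 4:-B, 5:-B, 6:-B, 7:-A, 8:-C, 9:+C, 10:+B, 11:-B
Rule 3 (four of five consecutive points beyond the same 1σ limit) is satisfied at point 7.

rule 3 at point 7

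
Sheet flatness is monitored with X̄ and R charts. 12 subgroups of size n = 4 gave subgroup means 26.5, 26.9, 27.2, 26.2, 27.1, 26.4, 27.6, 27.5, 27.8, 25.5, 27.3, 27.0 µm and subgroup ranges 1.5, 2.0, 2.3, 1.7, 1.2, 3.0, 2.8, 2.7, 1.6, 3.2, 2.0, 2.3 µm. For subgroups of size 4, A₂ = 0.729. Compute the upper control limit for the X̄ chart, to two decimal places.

X̄̄ = (26.5 + 26.9 + 27.2 + 26.2 + 27.1 + 26.4 + 27.6 + 27.5 + 27.8 + 25.5 + 27.3 + 27.0) / 12 = 323.0000 / 12 = 26.9167
R̄ = (1.5 + 2.0 + 2.3 + 1.7 + 1.2 + 3.0 + 2.8 + 2.7 + 1.6 + 3.2 + 2.0 + 2.3) / 12 = 26.3000 / 12 = 2.1917
UCL = X̄̄ + A₂·R̄ = 26.9167 + 0.729 × 2.1917 = 28.5144

28.51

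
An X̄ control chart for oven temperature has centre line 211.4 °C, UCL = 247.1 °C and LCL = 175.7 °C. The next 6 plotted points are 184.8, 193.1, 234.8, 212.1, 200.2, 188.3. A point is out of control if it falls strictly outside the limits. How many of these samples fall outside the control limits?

All 6 points lie within [175.7, 247.1].

0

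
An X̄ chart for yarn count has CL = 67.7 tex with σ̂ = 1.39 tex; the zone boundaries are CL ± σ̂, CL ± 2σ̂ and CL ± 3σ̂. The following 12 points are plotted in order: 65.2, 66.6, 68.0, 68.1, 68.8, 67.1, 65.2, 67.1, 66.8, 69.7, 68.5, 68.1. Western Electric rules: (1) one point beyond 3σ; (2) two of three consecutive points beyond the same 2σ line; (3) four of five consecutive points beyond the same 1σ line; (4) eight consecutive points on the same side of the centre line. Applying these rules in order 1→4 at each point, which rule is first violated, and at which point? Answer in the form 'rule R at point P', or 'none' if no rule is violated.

none

Zone of each point (C = within 1σ̂, B = 1σ̂–2σ̂, A = 2σ̂–3σ̂, * = beyond 3σ̂; sign = side of CL): 1:-B, 2:-C, 3:+C, 4:+C, 5:+C, 6:-C, 7:-B, 8:-C, 9:-C, 10:+B, 11:+C, 12:+C
No rule fires across all 12 points.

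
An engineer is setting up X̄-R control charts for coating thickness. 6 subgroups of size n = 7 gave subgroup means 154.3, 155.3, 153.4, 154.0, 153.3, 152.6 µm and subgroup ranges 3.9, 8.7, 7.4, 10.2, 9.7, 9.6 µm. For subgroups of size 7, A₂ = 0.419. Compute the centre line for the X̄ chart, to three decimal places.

153.817

X̄̄ = (154.3 + 155.3 + 153.4 + 154.0 + 153.3 + 152.6) / 6 = 922.9000 / 6 = 153.8167
CL = X̄̄ = 153.8167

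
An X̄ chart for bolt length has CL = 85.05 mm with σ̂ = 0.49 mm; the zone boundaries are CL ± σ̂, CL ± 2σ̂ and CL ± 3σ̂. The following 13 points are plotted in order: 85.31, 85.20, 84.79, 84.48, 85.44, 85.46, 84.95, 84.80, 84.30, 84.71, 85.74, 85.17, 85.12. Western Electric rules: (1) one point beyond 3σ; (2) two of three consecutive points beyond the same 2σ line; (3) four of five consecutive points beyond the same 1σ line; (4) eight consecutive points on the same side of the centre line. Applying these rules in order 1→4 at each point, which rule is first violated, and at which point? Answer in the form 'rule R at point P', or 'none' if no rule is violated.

none

Zone of each point (C = within 1σ̂, B = 1σ̂–2σ̂, A = 2σ̂–3σ̂, * = beyond 3σ̂; sign = side of CL): 1:+C, 2:+C, 3:-C, 4:-B, 5:+C, 6:+C, 7:-C, 8:-C, 9:-B, 10:-C, 11:+B, 12:+C, 13:+C
No rule fires across all 13 points.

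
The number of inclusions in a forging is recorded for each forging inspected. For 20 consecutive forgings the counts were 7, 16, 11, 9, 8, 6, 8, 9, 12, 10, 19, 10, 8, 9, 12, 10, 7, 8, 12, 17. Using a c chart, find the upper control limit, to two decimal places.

20.07

c̄ = (7 + 16 + 11 + 9 + 8 + 6 + 8 + 9 + 12 + 10 + 19 + 10 + 8 + 9 + 12 + 10 + 7 + 8 + 12 + 17) / 20 = 208 / 20 = 10.4000
UCL = c̄ + 3√c̄ = 10.4000 + 3 × √10.4000 = 10.4000 + 3 × 3.2249 = 20.0747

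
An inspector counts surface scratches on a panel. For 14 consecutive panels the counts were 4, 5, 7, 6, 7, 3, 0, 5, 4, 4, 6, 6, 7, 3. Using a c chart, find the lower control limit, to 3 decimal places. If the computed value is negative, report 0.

0.000

c̄ = (4 + 5 + 7 + 6 + 7 + 3 + 0 + 5 + 4 + 4 + 6 + 6 + 7 + 3) / 14 = 67 / 14 = 4.7857
LCL = c̄ − 3√c̄ = 4.7857 − 3 × 2.1876 = -1.7772 → 0 (cannot be negative)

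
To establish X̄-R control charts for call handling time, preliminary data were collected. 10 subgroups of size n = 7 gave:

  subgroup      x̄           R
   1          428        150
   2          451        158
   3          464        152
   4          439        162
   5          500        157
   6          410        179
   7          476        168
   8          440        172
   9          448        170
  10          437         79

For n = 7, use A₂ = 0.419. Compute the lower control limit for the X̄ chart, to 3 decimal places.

X̄̄ = (428 + 451 + 464 + 439 + 500 + 410 + 476 + 440 + 448 + 437) / 10 = 4493.0000 / 10 = 449.3000
R̄ = (150 + 158 + 152 + 162 + 157 + 179 + 168 + 172 + 170 + 79) / 10 = 1547.0000 / 10 = 154.7000
LCL = X̄̄ − A₂·R̄ = 449.3000 − 0.419 × 154.7000 = 384.4807

384.481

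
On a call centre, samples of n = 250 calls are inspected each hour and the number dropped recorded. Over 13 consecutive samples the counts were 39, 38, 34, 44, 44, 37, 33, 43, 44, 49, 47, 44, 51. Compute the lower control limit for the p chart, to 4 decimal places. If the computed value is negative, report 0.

0.0973

p̄ = Σdᵢ / (k·n) = 547 / (13 × 250) = 0.16831
LCL = p̄ − 3·√(p̄(1−p̄)/n) = 0.16831 − 3 × 0.02366 = 0.09732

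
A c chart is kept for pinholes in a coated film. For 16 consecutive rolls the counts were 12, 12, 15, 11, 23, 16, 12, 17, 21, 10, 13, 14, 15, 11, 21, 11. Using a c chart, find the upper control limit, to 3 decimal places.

c̄ = (12 + 12 + 15 + 11 + 23 + 16 + 12 + 17 + 21 + 10 + 13 + 14 + 15 + 11 + 21 + 11) / 16 = 234 / 16 = 14.6250
UCL = c̄ + 3√c̄ = 14.6250 + 3 × √14.6250 = 14.6250 + 3 × 3.8243 = 26.0978

26.098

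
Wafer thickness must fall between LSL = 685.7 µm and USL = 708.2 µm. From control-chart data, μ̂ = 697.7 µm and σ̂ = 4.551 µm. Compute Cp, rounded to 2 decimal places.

0.82

Cp = (USL − LSL) / (6σ̂) = (708.2 − 685.7) / (6 × 4.551) = 22.5000 / 27.3060 = 0.8240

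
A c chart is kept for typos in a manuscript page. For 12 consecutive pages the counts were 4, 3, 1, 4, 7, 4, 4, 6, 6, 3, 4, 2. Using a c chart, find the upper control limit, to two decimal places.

10.00

c̄ = (4 + 3 + 1 + 4 + 7 + 4 + 4 + 6 + 6 + 3 + 4 + 2) / 12 = 48 / 12 = 4.0000
UCL = c̄ + 3√c̄ = 4.0000 + 3 × √4.0000 = 4.0000 + 3 × 2.0000 = 10.0000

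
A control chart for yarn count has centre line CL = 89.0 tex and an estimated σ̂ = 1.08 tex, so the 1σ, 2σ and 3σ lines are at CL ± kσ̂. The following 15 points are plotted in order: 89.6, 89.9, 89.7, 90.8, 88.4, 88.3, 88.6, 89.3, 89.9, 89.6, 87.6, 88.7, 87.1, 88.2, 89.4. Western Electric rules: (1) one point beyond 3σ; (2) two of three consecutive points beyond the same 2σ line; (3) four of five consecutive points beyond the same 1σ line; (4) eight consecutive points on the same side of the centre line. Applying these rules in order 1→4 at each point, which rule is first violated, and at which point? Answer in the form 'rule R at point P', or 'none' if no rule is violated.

none

Zone of each point (C = within 1σ̂, B = 1σ̂–2σ̂, A = 2σ̂–3σ̂, * = beyond 3σ̂; sign = side of CL): 1:+C, 2:+C, 3:+C, 4:+B, 5:-C, 6:-C, 7:-C, 8:+C, 9:+C, 10:+C, 11:-B, 12:-C, 13:-B, 14:-C, 15:+C
No rule fires across all 15 points.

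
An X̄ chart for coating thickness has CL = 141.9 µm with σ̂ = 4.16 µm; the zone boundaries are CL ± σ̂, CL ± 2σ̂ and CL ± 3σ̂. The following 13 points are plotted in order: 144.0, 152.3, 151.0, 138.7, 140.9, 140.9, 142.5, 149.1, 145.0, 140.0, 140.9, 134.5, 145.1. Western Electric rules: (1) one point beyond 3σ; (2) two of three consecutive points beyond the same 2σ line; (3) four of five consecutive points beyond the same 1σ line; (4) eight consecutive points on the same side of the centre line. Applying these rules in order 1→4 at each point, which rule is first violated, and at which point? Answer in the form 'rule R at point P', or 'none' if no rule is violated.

Zone of each point (C = within 1σ̂, B = 1σ̂–2σ̂, A = 2σ̂–3σ̂, * = beyond 3σ̂; sign = side of CL): 1:+C, 2:+A, 3:+A, 4:-C, 5:-C, 6:-C, 7:+C, 8:+B, 9:+C, 10:-C, 11:-C, 12:-B, 13:+C
Rule 2 (two of three consecutive points beyond the same 2σ limit) is satisfied at point 3.

rule 2 at point 3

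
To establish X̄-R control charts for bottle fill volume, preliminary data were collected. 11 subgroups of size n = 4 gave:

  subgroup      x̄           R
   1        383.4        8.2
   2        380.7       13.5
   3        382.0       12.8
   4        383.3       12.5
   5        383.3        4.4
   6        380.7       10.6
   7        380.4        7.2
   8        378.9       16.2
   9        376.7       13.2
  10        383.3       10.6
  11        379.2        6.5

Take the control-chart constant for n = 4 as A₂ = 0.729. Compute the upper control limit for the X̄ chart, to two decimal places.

X̄̄ = (383.4 + 380.7 + 382.0 + 383.3 + 383.3 + 380.7 + 380.4 + 378.9 + 376.7 + 383.3 + 379.2) / 11 = 4191.9000 / 11 = 381.0818
R̄ = (8.2 + 13.5 + 12.8 + 12.5 + 4.4 + 10.6 + 7.2 + 16.2 + 13.2 + 10.6 + 6.5) / 11 = 115.7000 / 11 = 10.5182
UCL = X̄̄ + A₂·R̄ = 381.0818 + 0.729 × 10.5182 = 388.7496

388.75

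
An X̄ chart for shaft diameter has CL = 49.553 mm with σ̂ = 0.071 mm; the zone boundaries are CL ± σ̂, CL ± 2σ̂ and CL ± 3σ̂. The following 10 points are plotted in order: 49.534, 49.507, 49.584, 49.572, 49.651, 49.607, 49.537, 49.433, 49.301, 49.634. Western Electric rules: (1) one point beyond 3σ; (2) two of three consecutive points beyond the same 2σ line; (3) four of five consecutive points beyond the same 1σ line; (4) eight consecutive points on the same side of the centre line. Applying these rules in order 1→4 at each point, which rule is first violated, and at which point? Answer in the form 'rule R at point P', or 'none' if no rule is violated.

Zone of each point (C = within 1σ̂, B = 1σ̂–2σ̂, A = 2σ̂–3σ̂, * = beyond 3σ̂; sign = side of CL): 1:-C, 2:-C, 3:+C, 4:+C, 5:+B, 6:+C, 7:-C, 8:-B, 9:-*, 10:+B
Rule 1 (one point beyond the 3σ limits) is satisfied at point 9.

rule 1 at point 9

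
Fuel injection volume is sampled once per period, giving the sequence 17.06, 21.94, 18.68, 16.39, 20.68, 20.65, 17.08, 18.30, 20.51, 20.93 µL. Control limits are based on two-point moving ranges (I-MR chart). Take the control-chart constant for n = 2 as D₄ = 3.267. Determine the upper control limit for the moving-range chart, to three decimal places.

8.048

Moving ranges: 4.88, 3.26, 2.29, 4.29, 0.03, 3.57, 1.22, 2.21, 0.42; M̄R̄ = 22.1700 / 9 = 2.4633
UCL_MR = D₄·M̄R̄ = 3.267 × 2.4633 = 8.0477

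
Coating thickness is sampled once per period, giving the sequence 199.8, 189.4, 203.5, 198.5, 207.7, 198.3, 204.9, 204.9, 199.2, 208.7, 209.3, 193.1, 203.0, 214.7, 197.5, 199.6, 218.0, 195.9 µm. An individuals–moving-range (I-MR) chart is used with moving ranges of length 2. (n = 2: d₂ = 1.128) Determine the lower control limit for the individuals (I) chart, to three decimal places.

X̄ = (199.8 + 189.4 + 203.5 + 198.5 + 207.7 + 198.3 + 204.9 + 204.9 + 199.2 + 208.7 + 209.3 + 193.1 + 203.0 + 214.7 + 197.5 + 199.6 + 218.0 + 195.9) / 18 = 202.5556
Moving ranges: 10.4, 14.1, 5.0, 9.2, 9.4, 6.6, 0.0, 5.7, 9.5, 0.6, 16.2, 9.9, 11.7, 17.2, 2.1, 18.4, 22.1; M̄R̄ = 168.1000 / 17 = 9.8882
LCL = X̄ − 3·M̄R̄/d₂ = 202.5556 − 3 × 9.8882 / 1.128 = 176.2571

176.257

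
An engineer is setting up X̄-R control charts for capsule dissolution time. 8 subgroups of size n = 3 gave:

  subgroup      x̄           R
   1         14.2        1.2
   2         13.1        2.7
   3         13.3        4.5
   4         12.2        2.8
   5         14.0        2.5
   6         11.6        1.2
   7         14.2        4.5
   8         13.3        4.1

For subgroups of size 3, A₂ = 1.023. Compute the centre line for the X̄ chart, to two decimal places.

X̄̄ = (14.2 + 13.1 + 13.3 + 12.2 + 14.0 + 11.6 + 14.2 + 13.3) / 8 = 105.9000 / 8 = 13.2375
CL = X̄̄ = 13.2375

13.24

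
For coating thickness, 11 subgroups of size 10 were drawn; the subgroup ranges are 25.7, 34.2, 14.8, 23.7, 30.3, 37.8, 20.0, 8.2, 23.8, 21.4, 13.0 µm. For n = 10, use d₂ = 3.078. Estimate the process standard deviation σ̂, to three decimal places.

7.469

R̄ = (25.7 + 34.2 + 14.8 + 23.7 + 30.3 + 37.8 + 20.0 + 8.2 + 23.8 + 21.4 + 13.0) / 11 = 22.9909
σ̂ = R̄ / d₂ = 22.9909 / 3.078 = 7.4694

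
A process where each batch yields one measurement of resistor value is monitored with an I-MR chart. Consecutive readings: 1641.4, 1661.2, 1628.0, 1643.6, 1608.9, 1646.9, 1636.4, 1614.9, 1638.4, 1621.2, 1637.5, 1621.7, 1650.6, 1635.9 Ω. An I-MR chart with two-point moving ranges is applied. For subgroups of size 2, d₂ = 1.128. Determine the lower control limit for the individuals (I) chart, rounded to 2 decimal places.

1575.49

X̄ = (1641.4 + 1661.2 + 1628.0 + 1643.6 + 1608.9 + 1646.9 + 1636.4 + 1614.9 + 1638.4 + 1621.2 + 1637.5 + 1621.7 + 1650.6 + 1635.9) / 14 = 1634.7571
Moving ranges: 19.8, 33.2, 15.6, 34.7, 38.0, 10.5, 21.5, 23.5, 17.2, 16.3, 15.8, 28.9, 14.7; M̄R̄ = 289.7000 / 13 = 22.2846
LCL = X̄ − 3·M̄R̄/d₂ = 1634.7571 − 3 × 22.2846 / 1.128 = 1575.4895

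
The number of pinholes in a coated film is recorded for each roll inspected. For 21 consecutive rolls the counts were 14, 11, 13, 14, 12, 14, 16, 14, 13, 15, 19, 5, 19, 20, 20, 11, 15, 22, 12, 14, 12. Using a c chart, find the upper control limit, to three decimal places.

c̄ = (14 + 11 + 13 + 14 + 12 + 14 + 16 + 14 + 13 + 15 + 19 + 5 + 19 + 20 + 20 + 11 + 15 + 22 + 12 + 14 + 12) / 21 = 305 / 21 = 14.5238
UCL = c̄ + 3√c̄ = 14.5238 + 3 × √14.5238 = 14.5238 + 3 × 3.8110 = 25.9568

25.957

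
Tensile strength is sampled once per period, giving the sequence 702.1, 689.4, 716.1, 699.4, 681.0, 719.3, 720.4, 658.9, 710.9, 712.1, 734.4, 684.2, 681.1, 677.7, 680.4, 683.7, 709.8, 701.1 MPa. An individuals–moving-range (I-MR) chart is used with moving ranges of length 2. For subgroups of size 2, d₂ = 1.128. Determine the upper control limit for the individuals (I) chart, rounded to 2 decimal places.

X̄ = (702.1 + 689.4 + 716.1 + 699.4 + 681.0 + 719.3 + 720.4 + 658.9 + 710.9 + 712.1 + 734.4 + 684.2 + 681.1 + 677.7 + 680.4 + 683.7 + 709.8 + 701.1) / 18 = 697.8889
Moving ranges: 12.7, 26.7, 16.7, 18.4, 38.3, 1.1, 61.5, 52.0, 1.2, 22.3, 50.2, 3.1, 3.4, 2.7, 3.3, 26.1, 8.7; M̄R̄ = 348.4000 / 17 = 20.4941
UCL = X̄ + 3·M̄R̄/d₂ = 697.8889 + 3 × 20.4941 / 1.128 = 752.3945

752.39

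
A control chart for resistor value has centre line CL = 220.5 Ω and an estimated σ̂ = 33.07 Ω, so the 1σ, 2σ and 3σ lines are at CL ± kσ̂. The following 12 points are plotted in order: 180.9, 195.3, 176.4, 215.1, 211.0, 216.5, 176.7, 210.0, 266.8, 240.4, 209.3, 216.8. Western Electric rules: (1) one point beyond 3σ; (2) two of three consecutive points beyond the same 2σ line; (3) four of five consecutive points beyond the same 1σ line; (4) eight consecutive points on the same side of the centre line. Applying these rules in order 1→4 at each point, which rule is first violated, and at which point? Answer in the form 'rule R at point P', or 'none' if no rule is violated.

Zone of each point (C = within 1σ̂, B = 1σ̂–2σ̂, A = 2σ̂–3σ̂, * = beyond 3σ̂; sign = side of CL): 1:-B, 2:-C, 3:-B, 4:-C, 5:-C, 6:-C, 7:-B, 8:-C, 9:+B, 10:+C, 11:-C, 12:-C
Rule 4 (eight consecutive points on the same side of the centre line) is satisfied at point 8.

rule 4 at point 8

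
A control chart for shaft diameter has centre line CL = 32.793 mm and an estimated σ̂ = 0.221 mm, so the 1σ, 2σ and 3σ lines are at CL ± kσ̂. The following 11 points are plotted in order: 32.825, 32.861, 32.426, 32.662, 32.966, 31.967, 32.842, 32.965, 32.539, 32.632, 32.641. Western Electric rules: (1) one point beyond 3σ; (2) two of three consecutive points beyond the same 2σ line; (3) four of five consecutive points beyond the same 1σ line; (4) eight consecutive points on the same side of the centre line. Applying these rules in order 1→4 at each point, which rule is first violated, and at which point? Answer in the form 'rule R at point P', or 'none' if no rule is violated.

Zone of each point (C = within 1σ̂, B = 1σ̂–2σ̂, A = 2σ̂–3σ̂, * = beyond 3σ̂; sign = side of CL): 1:+C, 2:+C, 3:-B, 4:-C, 5:+C, 6:-*, 7:+C, 8:+C, 9:-B, 10:-C, 11:-C
Rule 1 (one point beyond the 3σ limits) is satisfied at point 6.

rule 1 at point 6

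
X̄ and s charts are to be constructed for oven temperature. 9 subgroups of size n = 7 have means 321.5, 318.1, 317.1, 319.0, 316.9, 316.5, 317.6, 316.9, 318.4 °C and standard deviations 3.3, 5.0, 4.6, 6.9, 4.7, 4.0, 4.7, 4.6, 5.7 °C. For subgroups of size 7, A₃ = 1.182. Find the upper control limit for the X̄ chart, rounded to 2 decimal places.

X̄̄ = (321.5 + 318.1 + 317.1 + 319.0 + 316.9 + 316.5 + 317.6 + 316.9 + 318.4) / 9 = 318.0000
s̄ = (3.3 + 5.0 + 4.6 + 6.9 + 4.7 + 4.0 + 4.7 + 4.6 + 5.7) / 9 = 4.8333
UCL = X̄̄ + A₃·s̄ = 318.0000 + 1.182 × 4.8333 = 323.7130

323.71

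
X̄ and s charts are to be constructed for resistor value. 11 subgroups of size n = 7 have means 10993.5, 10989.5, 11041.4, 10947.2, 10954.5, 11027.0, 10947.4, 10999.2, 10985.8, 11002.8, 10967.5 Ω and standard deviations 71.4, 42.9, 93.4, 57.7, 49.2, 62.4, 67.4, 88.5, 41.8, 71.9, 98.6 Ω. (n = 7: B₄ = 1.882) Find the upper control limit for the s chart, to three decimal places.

s̄ = (71.4 + 42.9 + 93.4 + 57.7 + 49.2 + 62.4 + 67.4 + 88.5 + 41.8 + 71.9 + 98.6) / 11 = 67.7455
UCL_s = B₄·s̄ = 1.882 × 67.7455 = 127.4969

127.497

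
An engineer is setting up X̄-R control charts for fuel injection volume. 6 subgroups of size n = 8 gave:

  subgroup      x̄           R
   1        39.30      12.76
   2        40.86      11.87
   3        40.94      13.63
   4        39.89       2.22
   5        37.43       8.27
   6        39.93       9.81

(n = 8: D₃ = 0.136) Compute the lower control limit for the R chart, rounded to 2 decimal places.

R̄ = (12.76 + 11.87 + 13.63 + 2.22 + 8.27 + 9.81) / 6 = 58.5600 / 6 = 9.7600
LCL_R = D₃·R̄ = 0.136 × 9.7600 = 1.3274

1.33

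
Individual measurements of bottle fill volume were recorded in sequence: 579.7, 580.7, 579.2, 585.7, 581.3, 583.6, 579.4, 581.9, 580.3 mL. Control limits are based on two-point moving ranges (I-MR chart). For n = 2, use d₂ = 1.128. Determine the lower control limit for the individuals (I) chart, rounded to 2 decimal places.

573.33

X̄ = (579.7 + 580.7 + 579.2 + 585.7 + 581.3 + 583.6 + 579.4 + 581.9 + 580.3) / 9 = 581.3111
Moving ranges: 1.0, 1.5, 6.5, 4.4, 2.3, 4.2, 2.5, 1.6; M̄R̄ = 24.0000 / 8 = 3.0000
LCL = X̄ − 3·M̄R̄/d₂ = 581.3111 − 3 × 3.0000 / 1.128 = 573.3324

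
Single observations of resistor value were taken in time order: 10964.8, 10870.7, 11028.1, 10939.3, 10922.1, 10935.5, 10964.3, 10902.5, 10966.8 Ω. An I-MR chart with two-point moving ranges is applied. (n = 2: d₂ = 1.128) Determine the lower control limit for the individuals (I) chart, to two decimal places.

X̄ = (10964.8 + 10870.7 + 11028.1 + 10939.3 + 10922.1 + 10935.5 + 10964.3 + 10902.5 + 10966.8) / 9 = 10943.7889
Moving ranges: 94.1, 157.4, 88.8, 17.2, 13.4, 28.8, 61.8, 64.3; M̄R̄ = 525.8000 / 8 = 65.7250
LCL = X̄ − 3·M̄R̄/d₂ = 10943.7889 − 3 × 65.7250 / 1.128 = 10768.9884

10768.99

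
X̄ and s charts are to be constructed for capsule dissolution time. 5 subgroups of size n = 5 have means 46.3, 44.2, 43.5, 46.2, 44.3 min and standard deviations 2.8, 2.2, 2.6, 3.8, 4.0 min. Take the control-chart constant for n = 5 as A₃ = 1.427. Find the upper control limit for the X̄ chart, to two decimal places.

X̄̄ = (46.3 + 44.2 + 43.5 + 46.2 + 44.3) / 5 = 44.9000
s̄ = (2.8 + 2.2 + 2.6 + 3.8 + 4.0) / 5 = 3.0800
UCL = X̄̄ + A₃·s̄ = 44.9000 + 1.427 × 3.0800 = 49.2952

49.30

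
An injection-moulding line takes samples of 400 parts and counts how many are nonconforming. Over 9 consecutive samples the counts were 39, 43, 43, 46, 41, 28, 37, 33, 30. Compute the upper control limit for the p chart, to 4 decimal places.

p̄ = Σdᵢ / (k·n) = 340 / (9 × 400) = 0.09444
UCL = p̄ + 3·√(p̄(1−p̄)/n) = 0.09444 + 3 × √(0.09444×0.90556/400) = 0.09444 + 3 × 0.01462 = 0.13831

0.1383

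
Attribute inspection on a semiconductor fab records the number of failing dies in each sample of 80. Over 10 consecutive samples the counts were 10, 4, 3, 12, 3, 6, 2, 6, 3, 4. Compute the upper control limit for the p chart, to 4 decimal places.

0.1497

p̄ = Σdᵢ / (k·n) = 53 / (10 × 80) = 0.06625
UCL = p̄ + 3·√(p̄(1−p̄)/n) = 0.06625 + 3 × √(0.06625×0.93375/80) = 0.06625 + 3 × 0.02781 = 0.14967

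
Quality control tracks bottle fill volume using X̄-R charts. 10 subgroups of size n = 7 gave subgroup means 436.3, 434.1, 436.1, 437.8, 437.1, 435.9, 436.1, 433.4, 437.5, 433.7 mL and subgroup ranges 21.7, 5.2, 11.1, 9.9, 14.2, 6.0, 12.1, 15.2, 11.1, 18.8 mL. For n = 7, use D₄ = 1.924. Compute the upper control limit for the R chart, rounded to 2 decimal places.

24.11

R̄ = (21.7 + 5.2 + 11.1 + 9.9 + 14.2 + 6.0 + 12.1 + 15.2 + 11.1 + 18.8) / 10 = 125.3000 / 10 = 12.5300
UCL_R = D₄·R̄ = 1.924 × 12.5300 = 24.1077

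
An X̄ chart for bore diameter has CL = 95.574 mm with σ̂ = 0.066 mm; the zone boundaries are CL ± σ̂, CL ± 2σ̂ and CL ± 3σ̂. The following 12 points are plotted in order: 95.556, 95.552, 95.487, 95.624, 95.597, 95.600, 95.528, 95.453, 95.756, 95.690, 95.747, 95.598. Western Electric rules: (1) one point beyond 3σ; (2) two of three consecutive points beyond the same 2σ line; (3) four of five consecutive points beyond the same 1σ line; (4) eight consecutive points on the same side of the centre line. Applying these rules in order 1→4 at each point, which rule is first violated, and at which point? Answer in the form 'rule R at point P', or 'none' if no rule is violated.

rule 2 at point 11

Zone of each point (C = within 1σ̂, B = 1σ̂–2σ̂, A = 2σ̂–3σ̂, * = beyond 3σ̂; sign = side of CL): 1:-C, 2:-C, 3:-B, 4:+C, 5:+C, 6:+C, 7:-C, 8:-B, 9:+A, 10:+B, 11:+A, 12:+C
Rule 2 (two of three consecutive points beyond the same 2σ limit) is satisfied at point 11.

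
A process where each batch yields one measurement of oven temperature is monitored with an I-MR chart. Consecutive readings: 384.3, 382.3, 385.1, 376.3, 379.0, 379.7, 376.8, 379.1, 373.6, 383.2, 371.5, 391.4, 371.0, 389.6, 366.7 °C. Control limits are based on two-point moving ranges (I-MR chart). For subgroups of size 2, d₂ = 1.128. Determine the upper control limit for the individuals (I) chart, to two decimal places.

404.15

X̄ = (384.3 + 382.3 + 385.1 + 376.3 + 379.0 + 379.7 + 376.8 + 379.1 + 373.6 + 383.2 + 371.5 + 391.4 + 371.0 + 389.6 + 366.7) / 15 = 379.3067
Moving ranges: 2.0, 2.8, 8.8, 2.7, 0.7, 2.9, 2.3, 5.5, 9.6, 11.7, 19.9, 20.4, 18.6, 22.9; M̄R̄ = 130.8000 / 14 = 9.3429
UCL = X̄ + 3·M̄R̄/d₂ = 379.3067 + 3 × 9.3429 / 1.128 = 404.1547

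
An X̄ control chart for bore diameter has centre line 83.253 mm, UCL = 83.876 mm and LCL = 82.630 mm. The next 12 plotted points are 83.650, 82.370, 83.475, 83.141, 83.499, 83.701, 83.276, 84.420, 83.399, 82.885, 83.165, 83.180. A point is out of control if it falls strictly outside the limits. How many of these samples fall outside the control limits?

2

Compare each point to [82.630, 83.876]: sample 2 = 82.370 < LCL; sample 8 = 84.420 > UCL.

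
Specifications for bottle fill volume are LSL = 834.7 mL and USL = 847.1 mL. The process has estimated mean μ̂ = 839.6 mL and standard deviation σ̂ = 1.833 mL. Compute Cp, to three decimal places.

Cp = (USL − LSL) / (6σ̂) = (847.1 − 834.7) / (6 × 1.833) = 12.4000 / 10.9980 = 1.1275

1.127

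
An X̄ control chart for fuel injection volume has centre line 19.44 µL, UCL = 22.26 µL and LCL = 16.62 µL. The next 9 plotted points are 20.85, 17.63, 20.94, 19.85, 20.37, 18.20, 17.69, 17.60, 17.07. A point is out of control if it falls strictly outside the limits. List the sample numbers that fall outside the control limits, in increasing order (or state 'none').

All 9 points lie within [16.62, 22.26].

none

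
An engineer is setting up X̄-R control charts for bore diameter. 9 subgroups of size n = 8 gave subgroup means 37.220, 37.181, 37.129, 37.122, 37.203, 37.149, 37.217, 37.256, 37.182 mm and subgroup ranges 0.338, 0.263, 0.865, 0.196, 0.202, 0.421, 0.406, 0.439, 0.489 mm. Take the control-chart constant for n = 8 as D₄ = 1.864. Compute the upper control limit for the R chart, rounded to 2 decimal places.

0.75

R̄ = (0.338 + 0.263 + 0.865 + 0.196 + 0.202 + 0.421 + 0.406 + 0.439 + 0.489) / 9 = 3.6190 / 9 = 0.4021
UCL_R = D₄·R̄ = 1.864 × 0.4021 = 0.7495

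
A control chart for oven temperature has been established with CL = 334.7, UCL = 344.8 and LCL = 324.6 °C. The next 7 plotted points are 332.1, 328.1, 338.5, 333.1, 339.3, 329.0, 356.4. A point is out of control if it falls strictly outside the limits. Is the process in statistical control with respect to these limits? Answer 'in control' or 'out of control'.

Compare each point to [324.6, 344.8]: sample 7 = 356.4 > UCL.

out of control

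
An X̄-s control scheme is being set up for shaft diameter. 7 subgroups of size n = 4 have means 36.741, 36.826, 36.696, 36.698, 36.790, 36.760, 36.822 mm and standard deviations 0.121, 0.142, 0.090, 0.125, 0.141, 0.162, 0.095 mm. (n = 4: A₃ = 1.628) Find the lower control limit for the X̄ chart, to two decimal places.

X̄̄ = (36.741 + 36.826 + 36.696 + 36.698 + 36.790 + 36.760 + 36.822) / 7 = 36.7619
s̄ = (0.121 + 0.142 + 0.090 + 0.125 + 0.141 + 0.162 + 0.095) / 7 = 0.1251
LCL = X̄̄ − A₃·s̄ = 36.7619 − 1.628 × 0.1251 = 36.5581

36.56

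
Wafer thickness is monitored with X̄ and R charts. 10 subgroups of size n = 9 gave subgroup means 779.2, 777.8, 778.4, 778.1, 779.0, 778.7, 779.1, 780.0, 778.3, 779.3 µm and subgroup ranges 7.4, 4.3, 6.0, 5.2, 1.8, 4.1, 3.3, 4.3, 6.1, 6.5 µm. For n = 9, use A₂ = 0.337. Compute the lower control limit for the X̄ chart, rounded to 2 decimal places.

777.14

X̄̄ = (779.2 + 777.8 + 778.4 + 778.1 + 779.0 + 778.7 + 779.1 + 780.0 + 778.3 + 779.3) / 10 = 7787.9000 / 10 = 778.7900
R̄ = (7.4 + 4.3 + 6.0 + 5.2 + 1.8 + 4.1 + 3.3 + 4.3 + 6.1 + 6.5) / 10 = 49.0000 / 10 = 4.9000
LCL = X̄̄ − A₂·R̄ = 778.7900 − 0.337 × 4.9000 = 777.1387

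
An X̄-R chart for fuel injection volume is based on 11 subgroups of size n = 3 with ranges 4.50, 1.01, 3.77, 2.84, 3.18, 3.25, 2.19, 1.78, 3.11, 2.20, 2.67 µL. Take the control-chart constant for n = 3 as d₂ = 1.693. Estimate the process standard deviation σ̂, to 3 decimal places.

1.638

R̄ = (4.50 + 1.01 + 3.77 + 2.84 + 3.18 + 3.25 + 2.19 + 1.78 + 3.11 + 2.20 + 2.67) / 11 = 2.7727
σ̂ = R̄ / d₂ = 2.7727 / 1.693 = 1.6378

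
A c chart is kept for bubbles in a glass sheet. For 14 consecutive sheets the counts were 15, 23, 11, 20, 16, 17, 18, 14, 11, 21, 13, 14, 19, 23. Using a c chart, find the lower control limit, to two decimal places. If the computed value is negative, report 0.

c̄ = (15 + 23 + 11 + 20 + 16 + 17 + 18 + 14 + 11 + 21 + 13 + 14 + 19 + 23) / 14 = 235 / 14 = 16.7857
LCL = c̄ − 3√c̄ = 16.7857 − 3 × 4.0970 = 4.4946

4.49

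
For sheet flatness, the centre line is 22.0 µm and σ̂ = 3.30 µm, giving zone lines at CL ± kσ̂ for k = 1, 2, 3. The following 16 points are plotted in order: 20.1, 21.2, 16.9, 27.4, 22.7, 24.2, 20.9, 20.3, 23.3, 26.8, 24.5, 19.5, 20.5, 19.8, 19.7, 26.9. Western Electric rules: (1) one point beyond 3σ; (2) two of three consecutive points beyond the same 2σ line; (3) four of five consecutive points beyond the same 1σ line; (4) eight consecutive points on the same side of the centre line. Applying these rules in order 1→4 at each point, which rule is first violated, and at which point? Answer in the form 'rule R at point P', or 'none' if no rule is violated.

Zone of each point (C = within 1σ̂, B = 1σ̂–2σ̂, A = 2σ̂–3σ̂, * = beyond 3σ̂; sign = side of CL): 1:-C, 2:-C, 3:-B, 4:+B, 5:+C, 6:+C, 7:-C, 8:-C, 9:+C, 10:+B, 11:+C, 12:-C, 13:-C, 14:-C, 15:-C, 16:+B
No rule fires across all 16 points.

none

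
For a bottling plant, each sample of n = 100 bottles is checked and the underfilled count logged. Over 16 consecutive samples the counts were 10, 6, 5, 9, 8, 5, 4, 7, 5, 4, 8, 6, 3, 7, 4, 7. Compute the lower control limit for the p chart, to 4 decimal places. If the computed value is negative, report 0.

0.0000

p̄ = Σdᵢ / (k·n) = 98 / (16 × 100) = 0.06125
LCL = p̄ − 3·√(p̄(1−p̄)/n) = 0.06125 − 3 × 0.02398 = -0.01069 → 0 (negative, so LCL = 0)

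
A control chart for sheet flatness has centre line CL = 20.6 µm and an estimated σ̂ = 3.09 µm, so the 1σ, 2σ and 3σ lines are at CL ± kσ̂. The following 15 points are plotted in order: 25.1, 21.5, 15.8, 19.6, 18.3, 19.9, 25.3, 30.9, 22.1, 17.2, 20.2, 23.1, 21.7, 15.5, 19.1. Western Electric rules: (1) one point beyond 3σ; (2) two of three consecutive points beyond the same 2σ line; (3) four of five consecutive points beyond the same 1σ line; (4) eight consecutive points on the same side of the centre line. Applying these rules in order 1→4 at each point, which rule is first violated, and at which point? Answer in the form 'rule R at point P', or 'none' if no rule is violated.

rule 1 at point 8

Zone of each point (C = within 1σ̂, B = 1σ̂–2σ̂, A = 2σ̂–3σ̂, * = beyond 3σ̂; sign = side of CL): 1:+B, 2:+C, 3:-B, 4:-C, 5:-C, 6:-C, 7:+B, 8:+*, 9:+C, 10:-B, 11:-C, 12:+C, 13:+C, 14:-B, 15:-C
Rule 1 (one point beyond the 3σ limits) is satisfied at point 8.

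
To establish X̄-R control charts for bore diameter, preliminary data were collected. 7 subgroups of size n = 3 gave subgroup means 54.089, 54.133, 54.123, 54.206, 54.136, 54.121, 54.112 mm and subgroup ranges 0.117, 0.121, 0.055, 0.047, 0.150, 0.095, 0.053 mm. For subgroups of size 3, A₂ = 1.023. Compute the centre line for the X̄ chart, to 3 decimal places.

54.131

X̄̄ = (54.089 + 54.133 + 54.123 + 54.206 + 54.136 + 54.121 + 54.112) / 7 = 378.9200 / 7 = 54.1314
CL = X̄̄ = 54.1314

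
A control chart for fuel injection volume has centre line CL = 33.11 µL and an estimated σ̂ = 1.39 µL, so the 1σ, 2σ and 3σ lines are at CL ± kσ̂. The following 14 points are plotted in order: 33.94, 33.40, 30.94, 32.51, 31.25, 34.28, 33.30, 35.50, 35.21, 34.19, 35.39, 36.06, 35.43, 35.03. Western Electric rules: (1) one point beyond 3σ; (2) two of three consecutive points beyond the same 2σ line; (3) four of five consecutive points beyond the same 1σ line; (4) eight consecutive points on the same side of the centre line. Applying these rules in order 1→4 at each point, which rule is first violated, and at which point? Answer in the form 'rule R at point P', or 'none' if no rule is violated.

Zone of each point (C = within 1σ̂, B = 1σ̂–2σ̂, A = 2σ̂–3σ̂, * = beyond 3σ̂; sign = side of CL): 1:+C, 2:+C, 3:-B, 4:-C, 5:-B, 6:+C, 7:+C, 8:+B, 9:+B, 10:+C, 11:+B, 12:+A, 13:+B, 14:+B
Rule 3 (four of five consecutive points beyond the same 1σ limit) is satisfied at point 12.

rule 3 at point 12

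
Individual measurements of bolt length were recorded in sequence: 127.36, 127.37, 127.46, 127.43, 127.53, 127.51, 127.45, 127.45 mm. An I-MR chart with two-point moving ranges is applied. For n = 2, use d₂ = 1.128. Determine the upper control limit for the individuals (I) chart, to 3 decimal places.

X̄ = (127.36 + 127.37 + 127.46 + 127.43 + 127.53 + 127.51 + 127.45 + 127.45) / 8 = 127.4450
Moving ranges: 0.01, 0.09, 0.03, 0.10, 0.02, 0.06, 0.00; M̄R̄ = 0.3100 / 7 = 0.0443
UCL = X̄ + 3·M̄R̄/d₂ = 127.4450 + 3 × 0.0443 / 1.128 = 127.5628

127.563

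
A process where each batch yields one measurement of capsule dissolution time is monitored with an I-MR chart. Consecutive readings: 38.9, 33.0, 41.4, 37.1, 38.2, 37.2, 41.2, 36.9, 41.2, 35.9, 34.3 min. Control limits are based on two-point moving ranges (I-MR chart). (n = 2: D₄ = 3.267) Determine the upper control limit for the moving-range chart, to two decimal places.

Moving ranges: 5.9, 8.4, 4.3, 1.1, 1.0, 4.0, 4.3, 4.3, 5.3, 1.6; M̄R̄ = 40.2000 / 10 = 4.0200
UCL_MR = D₄·M̄R̄ = 3.267 × 4.0200 = 13.1333

13.13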